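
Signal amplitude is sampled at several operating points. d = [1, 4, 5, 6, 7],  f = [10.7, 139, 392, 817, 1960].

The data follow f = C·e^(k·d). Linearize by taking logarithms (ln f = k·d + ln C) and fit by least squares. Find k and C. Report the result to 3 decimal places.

k = 0.872, C = 4.497

Taking logs, ln f = k·d + ln C, so regress ln f on d.
Over the data: Σd = 23.0000, Σ(d)² = 127.0000, Σln f = 27.5623, Σd·ln f = 145.2632.
Normal system: [[127.0000, 23.0000]; [23.0000, 5]]·[k, ln C]ᵀ = [145.2632, 27.5623]ᵀ.
Solving (det = 106.0000): k = 0.87153, ln C = 1.50341, so C = exp(1.50341) = 4.49699.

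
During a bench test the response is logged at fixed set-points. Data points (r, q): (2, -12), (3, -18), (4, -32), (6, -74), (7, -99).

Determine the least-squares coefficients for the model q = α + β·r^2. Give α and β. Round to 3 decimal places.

Forming XᵀX = [[5, 114]; [114, 4050]] and Xᵀq = [-235, -8237]ᵀ gives XᵀX·[α, β]ᵀ = Xᵀq.
Determinant 5·4050 − 114² = 7254.
α = ((-235)·4050 − 114·(-8237))/7254 = -2122/1209; β = (5·(-8237) − 114·(-235))/7254 = -14395/7254.

α = -1.755, β = -1.984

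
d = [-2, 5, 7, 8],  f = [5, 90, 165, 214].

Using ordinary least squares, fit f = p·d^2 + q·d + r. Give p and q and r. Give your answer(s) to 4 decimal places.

p = 2.9200, q = 3.3055, r = -0.0352

Normal-equation sums: Σd^2·d^2 = 7138, Σd^2·d = 972, Σd^2 = 142, Σd·d = 142, Σd = 18, Σ1 = 4.
Right-hand side: Σd^2·f = 24051, Σd·f = 3307, Σf = 474.
So XᵀX·[p, q, r]ᵀ = Xᵀf: [[7138, 972, 142]; [972, 142, 18]; [142, 18, 4]]·[p, q, r]ᵀ = [24051, 3307, 474]ᵀ.
Inverting the 3×3 Gram matrix, [p, q, r]ᵀ = [8287/2838, 3127/946, -50/1419]ᵀ.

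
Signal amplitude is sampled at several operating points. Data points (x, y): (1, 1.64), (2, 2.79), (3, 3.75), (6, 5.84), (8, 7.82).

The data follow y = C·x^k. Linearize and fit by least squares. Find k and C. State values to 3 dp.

With ln yᵢ as the transformed response and ln xᵢ as the regressor:
Σln x = 5.6630, Σ(ln x)² = 9.2219, Σln y = 6.6639, Σln x·ln y = 9.6020.
Normal system: [[9.2219, 5.6630]; [5.6630, 5]]·[k, ln C]ᵀ = [9.6020, 6.6639]ᵀ.
Δ = 9.2219·5 − (5.6630)² = 14.0403; k = (9.6020·5 − 5.6630·6.6639)/14.0403 = 0.73166, ln C = (9.2219·6.6639 − 5.6630·9.6020)/14.0403 = 0.50411, so C = exp(0.50411) = 1.65552.

k = 0.732, C = 1.656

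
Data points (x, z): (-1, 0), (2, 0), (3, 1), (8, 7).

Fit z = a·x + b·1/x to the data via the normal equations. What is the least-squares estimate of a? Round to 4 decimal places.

a = 0.8360

Setting ∂/∂a … = 0 gives: 78·a + 4·b = 59;  4·a + (793/576)·b = 29/24.
(Σx·x = 78, Σx·1/x = 4, Σ1/x·1/x = 793/576, Σx·z = 59, Σ1/x·z = 29/24.)
Determinant 78·(793/576) − 4² = 8773/96.
a = (59·(793/576) − 4·(29/24))/(8773/96) = 44003/52638; b = (78·(29/24) − 4·59)/(8773/96) = -13608/8773.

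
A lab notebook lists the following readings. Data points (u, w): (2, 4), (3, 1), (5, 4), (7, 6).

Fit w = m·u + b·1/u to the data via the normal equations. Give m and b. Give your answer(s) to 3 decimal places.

m = 0.716, b = 2.669

MᵀM·[m, b]ᵀ = Mᵀw reads: 87·m + 4·b = 73;  4·m + (18589/44100)·b = 419/105.
(Σu·u = 87, Σu·1/u = 4, Σ1/u·1/u = 18589/44100, Σu·w = 73, Σ1/u·w = 419/105.)
Determinant 87·(18589/44100) − 4² = 303881/14700.
m = (73·(18589/44100) − 4·(419/105))/(303881/14700) = 653077/911643; b = (87·(419/105) − 4·73)/(303881/14700) = 811020/303881.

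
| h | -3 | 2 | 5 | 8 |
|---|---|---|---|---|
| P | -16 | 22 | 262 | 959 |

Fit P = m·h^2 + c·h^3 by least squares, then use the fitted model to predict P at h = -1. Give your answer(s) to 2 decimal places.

P̂ = 1.32

From the data, Σh^2·h^2 = 4818, Σh^2·h^3 = 35682, Σh^3·h^3 = 278562.
Moment sums: Σh^2·P = 67870, Σh^3·P = 524366.
XᵀX·[m, c]ᵀ = XᵀP becomes [[4818, 35682]; [35682, 278562]]·[m, c]ᵀ = [67870, 524366]ᵀ.
Eliminating c: 278562·(row 1) − 35682·(row 2) gives 68906592·m = 278562·67870 − 35682·524366 = 195575328, so m = 679081/239259.
Then c = (524366 − 35682·(679081/239259))/278562 = 121132/79753.
At h = -1: P̂ = (679081/239259)·(1) + (121132/79753)·(-1) = 315685/239259.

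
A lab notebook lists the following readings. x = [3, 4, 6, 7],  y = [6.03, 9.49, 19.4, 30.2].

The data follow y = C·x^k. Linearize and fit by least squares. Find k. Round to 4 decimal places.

k = 1.8578

Let Y = ln y. Fitting Y = k·ln x + ln C by least squares:
AᵀA = [[10.1257, 6.2226]; [6.2226, 4]], rhs = [17.0378, 10.4201]ᵀ  (here Σln x = 6.2226, Σ(ln x)² = 10.1257, Σln y = 10.4201, Σln x·ln y = 17.0378).
Δ = 10.1257·4 − (6.2226)² = 1.7825; k = (17.0378·4 − 6.2226·10.4201)/1.7825 = 1.85780, ln C = (10.1257·10.4201 − 6.2226·17.0378)/1.7825 = -0.28505.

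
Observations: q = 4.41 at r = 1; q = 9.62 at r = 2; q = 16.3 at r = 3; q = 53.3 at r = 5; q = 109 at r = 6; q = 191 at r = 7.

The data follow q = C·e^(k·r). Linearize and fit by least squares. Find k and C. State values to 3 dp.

Taking logs, ln q = k·r + ln C, so regress ln q on r.
Sums: Σr = 24.0000, Σ(r)² = 124.0000, Σln q = 20.4584, Σr·ln q = 99.1787.
Normal system: [[124.0000, 24.0000]; [24.0000, 6]]·[k, ln C]ᵀ = [99.1787, 20.4584]ᵀ.
Solving (det = 168.0000): k = 0.61946, ln C = 0.93189, so C = exp(0.93189) = 2.53930.

k = 0.619, C = 2.539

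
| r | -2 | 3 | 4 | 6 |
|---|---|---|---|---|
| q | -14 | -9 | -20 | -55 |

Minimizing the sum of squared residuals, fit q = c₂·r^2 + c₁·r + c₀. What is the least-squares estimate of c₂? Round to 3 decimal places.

c₂ = -2.048

Forming MᵀM = [[1649, 299, 65]; [299, 65, 11]; [65, 11, 4]] and Mᵀq = [-2437, -409, -98]ᵀ gives MᵀM·[c₂, c₁, c₀]ᵀ = Mᵀq.
Row-reducing yields c₂ = -8381/4092, c₁ = 12575/4092, c₀ = 113/341.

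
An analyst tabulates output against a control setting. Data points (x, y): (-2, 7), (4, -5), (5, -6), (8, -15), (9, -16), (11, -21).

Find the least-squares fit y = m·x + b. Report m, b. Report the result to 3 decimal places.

m = -2.175, b = 3.353

Setting ∂/∂m … = 0 gives: 311·m + 35·b = -559;  35·m + 6·b = -56.
Eliminating b: 6·(row 1) − 35·(row 2) gives 641·m = 6·(-559) − 35·(-56) = -1394, so m = -1394/641.
Then b = ((-56) − 35·(-1394/641))/6 = 2149/641.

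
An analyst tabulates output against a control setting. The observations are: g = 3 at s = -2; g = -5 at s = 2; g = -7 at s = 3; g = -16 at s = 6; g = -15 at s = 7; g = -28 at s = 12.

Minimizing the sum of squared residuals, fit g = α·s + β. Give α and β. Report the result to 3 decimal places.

Sums needed: Σs·s = 246, Σs = 28, Σ1 = 6.
Moment sums: Σs·g = -574, Σg = -68.
So AᵀA·[α, β]ᵀ = Aᵀg: [[246, 28]; [28, 6]]·[α, β]ᵀ = [-574, -68]ᵀ.
Eliminating β: 6·(row 1) − 28·(row 2) gives 692·α = 6·(-574) − 28·(-68) = -1540, so α = -385/173.
Then β = ((-68) − 28·(-385/173))/6 = -164/173.

α = -2.225, β = -0.948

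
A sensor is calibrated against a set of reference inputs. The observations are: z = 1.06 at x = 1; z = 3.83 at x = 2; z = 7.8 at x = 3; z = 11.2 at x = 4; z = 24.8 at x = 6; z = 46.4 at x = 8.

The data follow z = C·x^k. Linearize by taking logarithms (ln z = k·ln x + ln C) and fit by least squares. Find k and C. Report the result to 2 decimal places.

Let Y = ln z. Fitting Y = k·ln x + ln C by least squares:
Σln x = 7.0493, Σ(ln x)² = 11.1437, Σln z = 12.9193, Σln x·ln z = 20.2692.
Equations: 11.1437·k + 7.0493·ln C = 20.2692;  7.0493·k + 6·ln C = 12.9193.
Δ = 11.1437·6 − (7.0493)² = 17.1702; k = (20.2692·6 − 7.0493·12.9193)/17.1702 = 1.77886, ln C = (11.1437·12.9193 − 7.0493·20.2692)/17.1702 = 0.06327, so C = exp(0.06327) = 1.06532.

k = 1.78, C = 1.07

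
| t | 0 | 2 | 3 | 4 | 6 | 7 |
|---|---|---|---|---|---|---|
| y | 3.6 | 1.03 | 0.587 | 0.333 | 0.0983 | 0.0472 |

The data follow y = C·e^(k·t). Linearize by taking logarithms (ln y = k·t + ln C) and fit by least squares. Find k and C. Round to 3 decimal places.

k = -0.610, C = 3.630

With ln yᵢ as the transformed response and tᵢ as the regressor:
Sums: Σt = 22.0000, Σ(t)² = 114.0000, Σln y = -5.6949, Σt·ln y = -41.2294.
Normal system: [[114.0000, 22.0000]; [22.0000, 6]]·[k, ln C]ᵀ = [-41.2294, -5.6949]ᵀ.
Δ = 114.0000·6 − (22.0000)² = 200.0000; k = (-41.2294·6 − 22.0000·-5.6949)/200.0000 = -0.61044, ln C = (114.0000·-5.6949 − 22.0000·-41.2294)/200.0000 = 1.28912, so C = exp(1.28912) = 3.62959.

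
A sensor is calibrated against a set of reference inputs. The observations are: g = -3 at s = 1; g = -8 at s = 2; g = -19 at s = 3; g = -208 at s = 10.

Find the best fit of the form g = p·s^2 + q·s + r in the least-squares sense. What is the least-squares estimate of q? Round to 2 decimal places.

q = 0.52

Compute the Gram sums: Σs^2·s^2 = 10098, Σs^2·s = 1036, Σs^2 = 114, Σs·s = 114, Σs = 16, Σ1 = 4.
And Σs^2·g = -21006, Σs·g = -2156, Σg = -238.
So MᵀM·[p, q, r]ᵀ = Mᵀg: [[10098, 1036, 114]; [1036, 114, 16]; [114, 16, 4]]·[p, q, r]ᵀ = [-21006, -2156, -238]ᵀ.
Solving the 3×3 system (Gaussian elimination) gives p = -1283/605, q = 1572/3025, r = -3448/3025.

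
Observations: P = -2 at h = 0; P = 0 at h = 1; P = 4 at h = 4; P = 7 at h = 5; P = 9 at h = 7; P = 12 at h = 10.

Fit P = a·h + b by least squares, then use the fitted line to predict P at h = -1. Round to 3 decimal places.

P̂ = -2.835

Setting ∂/∂a … = 0 gives: 191·a + 27·b = 234;  27·a + 6·b = 30.
(Σh·h = 191, Σh = 27, Σ1 = 6, Σh·P = 234, ΣP = 30.)
det = 191·6 − 27² = 417.
a = (234·6 − 27·30)/417 = 198/139; b = (191·30 − 27·234)/417 = -196/139.
At h = -1: P̂ = (198/139)·(-1) + (-196/139)·(1) = -394/139.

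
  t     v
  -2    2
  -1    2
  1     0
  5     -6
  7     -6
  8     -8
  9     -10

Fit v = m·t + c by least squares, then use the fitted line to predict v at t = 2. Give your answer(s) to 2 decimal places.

Sums needed: Σt·t = 225, Σt = 27, Σ1 = 7.
For Mᵀv: Σt·v = -232, Σv = -26.
MᵀM·[m, c]ᵀ = Mᵀv becomes [[225, 27]; [27, 7]]·[m, c]ᵀ = [-232, -26]ᵀ.
Eliminating c: 7·(row 1) − 27·(row 2) gives 846·m = 7·(-232) − 27·(-26) = -922, so m = -461/423.
Then c = ((-26) − 27·(-461/423))/7 = 23/47.
At t = 2: v̂ = (-461/423)·(2) + (23/47)·(1) = -715/423.

v̂ = -1.69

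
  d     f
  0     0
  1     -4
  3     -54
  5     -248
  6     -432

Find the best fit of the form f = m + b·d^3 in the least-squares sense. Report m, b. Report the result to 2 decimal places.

Compute the Gram sums: Σ1 = 5, Σd^3 = 369, Σd^3·d^3 = 63011.
And Σf = -738, Σd^3·f = -125774.
So MᵀM·[m, b]ᵀ = Mᵀf: [[5, 369]; [369, 63011]]·[m, b]ᵀ = [-738, -125774]ᵀ.
det = 5·63011 − 369² = 178894.
m = ((-738)·63011 − 369·(-125774))/178894 = -45756/89447; b = (5·(-125774) − 369·(-738))/178894 = -178274/89447.

m = -0.51, b = -1.99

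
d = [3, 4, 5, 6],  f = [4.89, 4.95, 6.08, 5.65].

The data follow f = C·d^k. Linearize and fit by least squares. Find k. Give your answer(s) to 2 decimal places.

Taking logs, ln f = k·ln d + ln C, so regress ln f on ln d.
XᵀX = [[8.9295, 5.8861]; [5.8861, 4]], rhs = [9.9687, 6.7232]ᵀ  (here Σln d = 5.8861, Σ(ln d)² = 8.9295, Σln f = 6.7232, Σln d·ln f = 9.9687).
Δ = 8.9295·4 − (5.8861)² = 1.0716; k = (9.9687·4 − 5.8861·6.7232)/1.0716 = 0.28093, ln C = (8.9295·6.7232 − 5.8861·9.9687)/1.0716 = 1.26741.

k = 0.28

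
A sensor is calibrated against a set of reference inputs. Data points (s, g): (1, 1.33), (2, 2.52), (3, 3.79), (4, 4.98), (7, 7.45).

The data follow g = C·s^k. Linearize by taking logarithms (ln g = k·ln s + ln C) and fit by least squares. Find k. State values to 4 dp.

Linearized form: ln g = k·ln s + ln C. From the 5 transformed points,
Sums: Σln s = 5.1240, Σ(ln s)² = 7.3958, Σln g = 6.1554, Σln s·ln g = 8.2378.
Normal system: [[7.3958, 5.1240]; [5.1240, 5]]·[k, ln C]ᵀ = [8.2378, 6.1554]ᵀ.
Slope k = (n·Σln s·ln g − Σln s·Σln g)/(n·Σ(ln s)² − (Σln s)²) = (5·8.2378 − 5.1240·6.1554)/10.7239 = 0.89974; ln C = (Σln g − k·Σln s)/n = 0.30904.

k = 0.8997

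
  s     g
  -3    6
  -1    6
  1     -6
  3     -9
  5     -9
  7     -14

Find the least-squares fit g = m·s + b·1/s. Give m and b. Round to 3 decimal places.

m = -1.858, b = -4.229

Setting ∂/∂m … = 0 gives: 94·m + 6·b = -200;  6·m + (25166/11025)·b = -104/5.
Eliminating b: (25166/11025)·(row 1) − 6·(row 2) gives (1968704/11025)·m = (25166/11025)·(-200) − 6·(-104/5) = -731456/2205, so m = -57145/30761.
Then b = ((-104/5) − 6·(-57145/30761))/(25166/11025) = -130095/30761.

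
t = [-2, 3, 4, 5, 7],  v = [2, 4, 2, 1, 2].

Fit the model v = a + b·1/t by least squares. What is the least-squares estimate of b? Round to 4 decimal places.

b = 0.8520

The normal system MᵀM·[a, b]ᵀ = Mᵀv is [[5, 179/420]; [179/420, 85381/176400]]·[a, b]ᵀ = [11, 277/210]ᵀ.
Eliminating b: (85381/176400)·(row 1) − (179/420)·(row 2) gives (24679/11025)·a = (85381/176400)·11 − (179/420)·(277/210) = 33601/7056, so a = 840025/394864.
Then b = ((277/210) − (179/420)·(840025/394864))/(85381/176400) = 84105/98716.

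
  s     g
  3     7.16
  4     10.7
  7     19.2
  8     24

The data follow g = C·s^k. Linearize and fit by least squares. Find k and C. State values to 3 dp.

k = 1.187, C = 1.987

Let Y = ln g. Fitting Y = k·ln s + ln C by least squares:
Σln s = 6.5103, Σ(ln s)² = 11.2394, Σln g = 10.4717, Σln s·ln g = 17.8071.
Equations: 11.2394·k + 6.5103·ln C = 17.8071;  6.5103·k + 4·ln C = 10.4717.
Slope k = (n·Σln s·ln g − Σln s·Σln g)/(n·Σ(ln s)² − (Σln s)²) = (4·17.8071 − 6.5103·10.4717)/2.5742 = 1.18665; ln C = (Σln g − k·Σln s)/n = 0.68658, so C = exp(0.68658) = 1.98691.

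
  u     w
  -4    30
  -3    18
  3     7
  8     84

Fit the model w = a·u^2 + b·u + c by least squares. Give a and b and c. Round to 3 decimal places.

a = 1.557, b = -1.754, c = -1.635

Entries of XᵀX: Σu^2·u^2 = 4514, Σu^2·u = 448, Σu^2 = 98, Σu·u = 98, Σu = 4, Σ1 = 4.
Moment sums: Σu^2·w = 6081, Σu·w = 519, Σw = 139.
Inverting the 3×3 Gram matrix, [a, b, c]ᵀ = [39499/25374, -44495/25374, -6914/4229]ᵀ.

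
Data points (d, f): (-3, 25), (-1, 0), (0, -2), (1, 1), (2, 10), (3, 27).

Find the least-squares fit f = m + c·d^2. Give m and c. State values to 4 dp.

With design matrix X, XᵀX = [[6, 24]; [24, 180]] and Xᵀf = [61, 509]ᵀ.
Δ = 6·180 − 24² = 504.
m = (61·180 − 24·509)/504 = -103/42; c = (6·509 − 24·61)/504 = 265/84.

m = -2.4524, c = 3.1548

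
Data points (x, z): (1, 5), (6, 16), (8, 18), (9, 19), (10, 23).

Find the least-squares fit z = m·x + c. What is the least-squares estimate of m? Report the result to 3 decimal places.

The normal system AᵀA·[m, c]ᵀ = Aᵀz is [[282, 34]; [34, 5]]·[m, c]ᵀ = [646, 81]ᵀ.
det = 282·5 − 34² = 254.
m = (646·5 − 34·81)/254 = 238/127; c = (282·81 − 34·646)/254 = 439/127.

m = 1.874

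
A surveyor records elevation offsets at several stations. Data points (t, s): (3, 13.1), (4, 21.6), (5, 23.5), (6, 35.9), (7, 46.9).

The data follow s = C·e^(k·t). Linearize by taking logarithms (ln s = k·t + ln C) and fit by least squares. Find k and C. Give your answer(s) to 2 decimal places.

Linearized form: ln s = k·t + ln C. From the 5 transformed points,
Σt = 25.0000, Σ(t)² = 135.0000, Σln s = 16.2311, Σt·ln s = 84.2142.
Equations: 135.0000·k + 25.0000·ln C = 84.2142;  25.0000·k + 5·ln C = 16.2311.
Solving (det = 50.0000): k = 0.30589, ln C = 1.71678, so C = exp(1.71678) = 5.56660.

k = 0.31, C = 5.57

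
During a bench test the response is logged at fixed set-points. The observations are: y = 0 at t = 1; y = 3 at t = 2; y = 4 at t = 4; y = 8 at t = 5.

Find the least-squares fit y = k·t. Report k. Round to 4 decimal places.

k = 1.3478

With design matrix X, XᵀX = [[46]] and Xᵀy = [62]ᵀ.
k = 62/46 = 1.34783.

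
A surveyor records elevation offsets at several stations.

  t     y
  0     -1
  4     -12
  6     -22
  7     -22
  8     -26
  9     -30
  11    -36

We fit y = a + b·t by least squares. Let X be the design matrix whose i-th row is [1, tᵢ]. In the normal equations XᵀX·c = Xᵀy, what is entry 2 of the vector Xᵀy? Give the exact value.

-1208

Entry 2 ↔ basis t, so (Xᵀy)_{2} = Σᵢ (t)·yᵢ = (0)·(-1) + (4)·(-12) + (6)·(-22) + (7)·(-22) + (8)·(-26) + (9)·(-30) + (11)·(-36) = -1208.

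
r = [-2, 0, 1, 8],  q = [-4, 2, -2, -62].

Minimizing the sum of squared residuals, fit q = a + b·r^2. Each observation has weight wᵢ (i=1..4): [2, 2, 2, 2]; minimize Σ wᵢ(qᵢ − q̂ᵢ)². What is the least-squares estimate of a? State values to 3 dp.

a = 0.306

The normal equations are: 8·a + 138·b = -132;  138·a + 8226·b = -7972.
(Σwᵢ·1 = 8, Σwᵢ·r^2 = 138, Σwᵢ·r^2·r^2 = 8226, Σwᵢ·q = -132, Σwᵢ·r^2·q = -7972.)
Eliminating b: 8226·(row 1) − 138·(row 2) gives 46764·a = 8226·(-132) − 138·(-7972) = 14304, so a = 1192/3897.
Then b = ((-7972) − 138·(1192/3897))/8226 = -11390/11691.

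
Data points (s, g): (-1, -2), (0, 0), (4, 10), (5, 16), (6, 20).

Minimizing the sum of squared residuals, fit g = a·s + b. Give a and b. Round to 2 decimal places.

a = 3.06, b = 0.23

From the data, Σs·s = 78, Σs = 14, Σ1 = 5.
And Σs·g = 242, Σg = 44.
XᵀX·[a, b]ᵀ = Xᵀg becomes [[78, 14]; [14, 5]]·[a, b]ᵀ = [242, 44]ᵀ.
det = 78·5 − 14² = 194.
a = (242·5 − 14·44)/194 = 297/97; b = (78·44 − 14·242)/194 = 22/97.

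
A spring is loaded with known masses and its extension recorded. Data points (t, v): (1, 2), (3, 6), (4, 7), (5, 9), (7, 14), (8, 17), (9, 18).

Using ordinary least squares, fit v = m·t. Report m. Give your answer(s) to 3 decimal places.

Forming MᵀM = [[245]] and Mᵀv = [489]ᵀ gives MᵀM·[m]ᵀ = Mᵀv.
m = 489/245 = 1.99592.

m = 1.996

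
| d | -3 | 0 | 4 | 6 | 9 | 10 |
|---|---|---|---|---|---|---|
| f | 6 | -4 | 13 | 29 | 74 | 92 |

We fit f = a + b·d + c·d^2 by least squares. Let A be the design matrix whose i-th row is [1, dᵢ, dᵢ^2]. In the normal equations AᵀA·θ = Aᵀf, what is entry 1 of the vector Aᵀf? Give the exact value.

210

Entry 1 ↔ basis 1, so (Aᵀf)_{1} = Σᵢ fᵢ = (1)·(6) + (1)·(-4) + (1)·(13) + (1)·(29) + (1)·(74) + (1)·(92) = 210.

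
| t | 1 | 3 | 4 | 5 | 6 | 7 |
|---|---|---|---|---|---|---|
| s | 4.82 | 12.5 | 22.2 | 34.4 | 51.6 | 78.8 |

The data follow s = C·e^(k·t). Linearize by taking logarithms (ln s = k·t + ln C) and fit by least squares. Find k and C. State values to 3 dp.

k = 0.469, C = 3.140

With ln sᵢ as the transformed response and tᵢ as the regressor:
AᵀA = [[136.0000, 26.0000]; [26.0000, 6]], rhs = [93.4701, 19.0471]ᵀ  (here Σt = 26.0000, Σ(t)² = 136.0000, Σln s = 19.0471, Σt·ln s = 93.4701).
Slope k = (n·Σt·ln s − Σt·Σln s)/(n·Σ(t)² − (Σt)²) = (6·93.4701 − 26.0000·19.0471)/140.0000 = 0.46855; ln C = (Σln s − k·Σt)/n = 1.14414, so C = exp(1.14414) = 3.13975.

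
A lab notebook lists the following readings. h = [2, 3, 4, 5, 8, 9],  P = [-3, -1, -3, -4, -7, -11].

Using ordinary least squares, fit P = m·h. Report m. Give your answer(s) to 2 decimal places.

From the data, Σh·h = 199.
Moment sums: Σh·P = -196.
So XᵀX·[m]ᵀ = XᵀP: [[199]]·[m]ᵀ = [-196]ᵀ.
m = (-196)/199 = -0.984925.

m = -0.98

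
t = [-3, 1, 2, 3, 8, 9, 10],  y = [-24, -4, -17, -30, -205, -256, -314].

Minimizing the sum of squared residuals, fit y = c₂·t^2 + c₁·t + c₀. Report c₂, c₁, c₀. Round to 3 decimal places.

c₂ = -3.011, c₁ = -1.293, c₀ = -0.593

Compute the Gram sums: Σt^2·t^2 = 20836, Σt^2·t = 2250, Σt^2 = 268, Σt·t = 268, Σt = 30, Σ1 = 7.
For Aᵀy: Σt^2·y = -65814, Σt·y = -7140, Σy = -850.
Solving the 3×3 system (Gaussian elimination) gives c₂ = -1377416/457401, c₁ = -197165/152467, c₀ = -11792/19887.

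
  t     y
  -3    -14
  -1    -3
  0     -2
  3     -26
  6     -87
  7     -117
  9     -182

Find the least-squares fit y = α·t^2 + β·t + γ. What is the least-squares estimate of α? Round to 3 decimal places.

MᵀM·[α, β, γ]ᵀ = Mᵀy reads: 10421·α + 1287·β + 185·γ = -23970;  1287·α + 185·β + 21·γ = -3012;  185·α + 21·β + 7·γ = -431.
Solving the 3×3 system (Gaussian elimination) gives α = -15857/7978, β = -1053429/486658, γ = -620096/243329.

α = -1.988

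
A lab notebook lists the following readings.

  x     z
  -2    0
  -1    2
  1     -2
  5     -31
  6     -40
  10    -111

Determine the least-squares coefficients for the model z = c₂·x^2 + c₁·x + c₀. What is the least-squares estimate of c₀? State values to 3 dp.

Entries of AᵀA: Σx^2·x^2 = 11939, Σx^2·x = 1333, Σx^2 = 167, Σx·x = 167, Σx = 19, Σ1 = 6.
Moment sums: Σx^2·z = -13315, Σx·z = -1509, Σz = -182.
Normal equations: [[11939, 1333, 167]; [1333, 167, 19]; [167, 19, 6]]·[c₂, c₁, c₀]ᵀ = [-13315, -1509, -182]ᵀ.
Row-reducing yields c₂ = -393853/396660, c₁ = -99647/79332, c₀ = 84661/66110.

c₀ = 1.281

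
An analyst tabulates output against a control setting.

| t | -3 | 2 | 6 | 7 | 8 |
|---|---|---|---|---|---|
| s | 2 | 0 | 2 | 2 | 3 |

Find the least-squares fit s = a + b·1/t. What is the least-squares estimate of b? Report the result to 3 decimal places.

From the data, Σ1 = 5, Σ1/t = 101/168, Σ1/t·1/t = 11993/28224.
Right-hand side: Σs = 9, Σ1/t·s = 55/168.
MᵀM·[a, b]ᵀ = Mᵀs becomes [[5, 101/168]; [101/168, 11993/28224]]·[a, b]ᵀ = [9, 55/168]ᵀ.
Determinant 5·(11993/28224) − (101/168)² = 4147/2352.
a = (9·(11993/28224) − (101/168)·(55/168))/(4147/2352) = 51191/24882; b = (5·(55/168) − (101/168)·9)/(4147/2352) = -8876/4147.

b = -2.140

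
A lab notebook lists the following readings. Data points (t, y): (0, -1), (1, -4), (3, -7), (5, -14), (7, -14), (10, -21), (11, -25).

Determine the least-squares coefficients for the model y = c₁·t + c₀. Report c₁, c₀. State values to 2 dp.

c₁ = -2.04, c₀ = -1.49

Sums needed: Σt·t = 305, Σt = 37, Σ1 = 7.
And Σt·y = -678, Σy = -86.
Determinant 305·7 − 37² = 766.
c₁ = ((-678)·7 − 37·(-86))/766 = -782/383; c₀ = (305·(-86) − 37·(-678))/766 = -572/383.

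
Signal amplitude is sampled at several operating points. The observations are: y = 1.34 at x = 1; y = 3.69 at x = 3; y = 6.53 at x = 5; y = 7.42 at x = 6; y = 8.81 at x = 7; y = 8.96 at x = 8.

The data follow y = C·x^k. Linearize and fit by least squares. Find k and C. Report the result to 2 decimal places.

Linearized form: ln y = k·ln x + ln C. From the 6 transformed points,
Sums: Σln x = 8.5252, Σ(ln x)² = 15.1183, Σln y = 9.8475, Σln x·ln y = 16.8392.
Normal system: [[15.1183, 8.5252]; [8.5252, 6]]·[k, ln C]ᵀ = [16.8392, 9.8475]ᵀ.
Δ = 15.1183·6 − (8.5252)² = 18.0313; k = (16.8392·6 − 8.5252·9.8475)/18.0313 = 0.94741, ln C = (15.1183·9.8475 − 8.5252·16.8392)/18.0313 = 0.29512, so C = exp(0.29512) = 1.34328.

k = 0.95, C = 1.34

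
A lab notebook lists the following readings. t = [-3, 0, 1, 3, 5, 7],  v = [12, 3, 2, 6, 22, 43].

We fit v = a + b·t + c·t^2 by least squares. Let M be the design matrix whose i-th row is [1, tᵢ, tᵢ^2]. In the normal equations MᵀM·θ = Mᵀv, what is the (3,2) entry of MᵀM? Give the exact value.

Row 3 ↔ basis t^2, column 2 ↔ basis t, so (MᵀM)_{3,2} = Σᵢ (t^2)·(t) = (9)·(-3) + (0)·(0) + (1)·(1) + (9)·(3) + (25)·(5) + (49)·(7) = 469.

469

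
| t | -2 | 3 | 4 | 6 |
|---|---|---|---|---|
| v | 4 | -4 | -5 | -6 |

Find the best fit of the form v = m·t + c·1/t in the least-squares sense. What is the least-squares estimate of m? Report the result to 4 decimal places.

m = -0.8974

Setting ∂/∂m … = 0 gives: 65·m + 4·c = -76;  4·m + (65/144)·c = -67/12.
(Σt·t = 65, Σt·1/t = 4, Σ1/t·1/t = 65/144, Σt·v = -76, Σ1/t·v = -67/12.)
Δ = 65·(65/144) − 4² = 1921/144.
m = ((-76)·(65/144) − 4·(-67/12))/(1921/144) = -1724/1921; c = (65·(-67/12) − 4·(-76))/(1921/144) = -8484/1921.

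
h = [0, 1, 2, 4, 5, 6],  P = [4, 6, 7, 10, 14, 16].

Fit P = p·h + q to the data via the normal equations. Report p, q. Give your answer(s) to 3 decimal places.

The normal system MᵀM·[p, q]ᵀ = MᵀP is [[82, 18]; [18, 6]]·[p, q]ᵀ = [226, 57]ᵀ.
Eliminating q: 6·(row 1) − 18·(row 2) gives 168·p = 6·226 − 18·57 = 330, so p = 55/28.
Then q = (57 − 18·(55/28))/6 = 101/28.

p = 1.964, q = 3.607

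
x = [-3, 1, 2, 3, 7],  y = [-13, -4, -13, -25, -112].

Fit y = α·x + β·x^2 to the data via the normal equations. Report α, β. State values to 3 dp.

α = -1.958, β = -2.014

Normal-equation sums: Σx·x = 72, Σx·x^2 = 352, Σx^2·x^2 = 2580.
Right-hand side: Σx·y = -850, Σx^2·y = -5886.
AᵀA·[α, β]ᵀ = Aᵀy becomes [[72, 352]; [352, 2580]]·[α, β]ᵀ = [-850, -5886]ᵀ.
Δ = 72·2580 − 352² = 61856.
α = ((-850)·2580 − 352·(-5886))/61856 = -15141/7732; β = (72·(-5886) − 352·(-850))/61856 = -7787/3866.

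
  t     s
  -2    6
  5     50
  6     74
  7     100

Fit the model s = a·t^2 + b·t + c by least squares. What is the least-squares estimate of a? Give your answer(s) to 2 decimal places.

a = 2.07

The normal system XᵀX·[a, b, c]ᵀ = Xᵀs is [[4338, 676, 114]; [676, 114, 16]; [114, 16, 4]]·[a, b, c]ᵀ = [8838, 1382, 230]ᵀ.
Solving the 3×3 system (Gaussian elimination) gives a = 1251/605, b = 39/275, c = -6046/3025.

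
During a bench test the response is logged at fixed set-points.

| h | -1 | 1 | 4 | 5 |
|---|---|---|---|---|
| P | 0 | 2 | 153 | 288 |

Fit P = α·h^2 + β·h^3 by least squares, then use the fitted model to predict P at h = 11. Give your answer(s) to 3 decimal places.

P̂ = 2831.489

Forming AᵀA = [[883, 4149]; [4149, 19723]] and AᵀP = [9650, 45794]ᵀ gives AᵀA·[α, β]ᵀ = AᵀP.
Eliminating β: 19723·(row 1) − 4149·(row 2) gives 201208·α = 19723·9650 − 4149·45794 = 327644, so α = 81911/50302.
Then β = (45794 − 4149·(81911/50302))/19723 = 99563/50302.
At h = 11: P̂ = (81911/50302)·(121) + (99563/50302)·(1331) = 71214792/25151.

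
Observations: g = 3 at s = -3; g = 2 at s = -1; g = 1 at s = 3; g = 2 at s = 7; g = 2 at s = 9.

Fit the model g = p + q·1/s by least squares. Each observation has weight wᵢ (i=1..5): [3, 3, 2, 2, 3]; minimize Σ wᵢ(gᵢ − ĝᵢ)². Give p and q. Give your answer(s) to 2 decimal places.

Forming XᵀWX = [[13, -19/7]; [-19/7, 4807/1323]] and XᵀWg = [27, -149/21]ᵀ gives XᵀWX·[p, q]ᵀ = XᵀWg.
det = 13·(4807/1323) − (-19/7)² = 52744/1323.
p = (27·(4807/1323) − (-19/7)·(-149/21))/(52744/1323) = 2745/1388; q = (13·(-149/21) − (-19/7)·27)/(52744/1323) = -12537/26372.

p = 1.98, q = -0.48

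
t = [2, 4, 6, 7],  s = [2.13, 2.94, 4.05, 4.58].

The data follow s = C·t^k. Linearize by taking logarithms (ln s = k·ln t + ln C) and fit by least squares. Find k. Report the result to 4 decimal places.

k = 0.6081

Linearized form: ln s = k·ln t + ln C. From the 4 transformed points,
AᵀA = [[9.3992, 5.8171]; [5.8171, 4]], rhs = [7.4864, 4.7549]ᵀ  (here Σln t = 5.8171, Σ(ln t)² = 9.3992, Σln s = 4.7549, Σln t·ln s = 7.4864).
Slope k = (n·Σln t·ln s − Σln t·Σln s)/(n·Σ(ln t)² − (Σln t)²) = (4·7.4864 − 5.8171·4.7549)/3.7582 = 0.60810; ln C = (Σln s − k·Σln t)/n = 0.30439.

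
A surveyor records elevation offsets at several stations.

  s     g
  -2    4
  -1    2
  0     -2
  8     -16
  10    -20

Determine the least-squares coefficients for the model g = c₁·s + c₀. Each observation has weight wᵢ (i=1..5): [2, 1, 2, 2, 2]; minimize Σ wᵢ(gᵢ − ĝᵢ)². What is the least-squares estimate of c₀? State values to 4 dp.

Compute the Gram sums: Σwᵢ·s·s = 337, Σwᵢ·s = 31, Σwᵢ·1 = 9.
Moment sums: Σwᵢ·s·g = -674, Σwᵢ·g = -66.
AᵀWA·[c₁, c₀]ᵀ = AᵀWg becomes [[337, 31]; [31, 9]]·[c₁, c₀]ᵀ = [-674, -66]ᵀ.
Eliminating c₀: 9·(row 1) − 31·(row 2) gives 2072·c₁ = 9·(-674) − 31·(-66) = -4020, so c₁ = -1005/518.
Then c₀ = ((-66) − 31·(-1005/518))/9 = -337/518.

c₀ = -0.6506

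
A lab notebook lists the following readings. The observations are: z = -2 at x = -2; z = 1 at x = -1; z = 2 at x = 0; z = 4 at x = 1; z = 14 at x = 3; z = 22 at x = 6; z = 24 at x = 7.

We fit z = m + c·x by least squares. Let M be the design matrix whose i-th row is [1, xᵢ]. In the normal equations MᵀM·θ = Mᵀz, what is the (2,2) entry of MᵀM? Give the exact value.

100

Row 2 ↔ basis x, column 2 ↔ basis x, so (MᵀM)_{2,2} = Σᵢ (x)·(x) = (-2)·(-2) + (-1)·(-1) + (0)·(0) + (1)·(1) + (3)·(3) + (6)·(6) + (7)·(7) = 100.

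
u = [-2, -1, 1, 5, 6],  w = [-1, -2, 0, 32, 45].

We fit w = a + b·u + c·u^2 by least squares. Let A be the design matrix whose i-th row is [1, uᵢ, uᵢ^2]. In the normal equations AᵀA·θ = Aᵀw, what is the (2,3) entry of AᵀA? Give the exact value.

Row 2 ↔ basis u, column 3 ↔ basis u^2, so (AᵀA)_{2,3} = Σᵢ (u)·(u^2) = (-2)·(4) + (-1)·(1) + (1)·(1) + (5)·(25) + (6)·(36) = 333.

333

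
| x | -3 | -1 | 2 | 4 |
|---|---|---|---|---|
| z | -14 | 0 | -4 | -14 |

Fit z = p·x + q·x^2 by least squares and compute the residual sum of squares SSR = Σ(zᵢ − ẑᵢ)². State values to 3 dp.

The normal equations are: 30·p + 44·q = -22;  44·p + 354·q = -366.
Eliminating q: 354·(row 1) − 44·(row 2) gives 8684·p = 354·(-22) − 44·(-366) = 8316, so p = 2079/2171.
Then q = ((-366) − 44·(2079/2171))/354 = -2503/2171.
Residuals: -1630/2171, 4582/2171, -2830/2171, 1338/2171; SSR = 15408/2171.

SSR = 7.097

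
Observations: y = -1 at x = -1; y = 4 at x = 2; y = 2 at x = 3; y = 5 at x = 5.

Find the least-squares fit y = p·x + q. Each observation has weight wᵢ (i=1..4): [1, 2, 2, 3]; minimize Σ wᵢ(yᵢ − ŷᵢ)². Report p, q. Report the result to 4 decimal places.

Normal-equation sums: Σwᵢ·x·x = 102, Σwᵢ·x = 24, Σwᵢ·1 = 8.
And Σwᵢ·x·y = 104, Σwᵢ·y = 26.
So AᵀWA·[p, q]ᵀ = AᵀWy: [[102, 24]; [24, 8]]·[p, q]ᵀ = [104, 26]ᵀ.
Δ = 102·8 − 24² = 240.
p = (104·8 − 24·26)/240 = 13/15; q = (102·26 − 24·104)/240 = 13/20.

p = 0.8667, q = 0.6500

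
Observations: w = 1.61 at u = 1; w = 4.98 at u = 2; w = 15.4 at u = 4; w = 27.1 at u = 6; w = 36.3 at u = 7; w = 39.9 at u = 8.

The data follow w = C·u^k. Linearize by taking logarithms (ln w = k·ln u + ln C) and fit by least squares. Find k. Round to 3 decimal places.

k = 1.564

With ln wᵢ as the transformed response and ln uᵢ as the regressor:
XᵀX = [[13.7233, 7.8966]; [7.8966, 6]], rhs = [25.4704, 15.3938]ᵀ  (here Σln u = 7.8966, Σ(ln u)² = 13.7233, Σln w = 15.3938, Σln u·ln w = 25.4704).
Δ = 13.7233·6 − (7.8966)² = 19.9843; k = (25.4704·6 − 7.8966·15.3938)/19.9843 = 1.56446, ln C = (13.7233·15.3938 − 7.8966·25.4704)/19.9843 = 0.50666.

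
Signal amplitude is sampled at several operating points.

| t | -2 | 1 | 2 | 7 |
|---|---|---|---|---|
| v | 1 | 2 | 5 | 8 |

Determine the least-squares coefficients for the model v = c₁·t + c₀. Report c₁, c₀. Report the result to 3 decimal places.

c₁ = 0.810, c₀ = 2.381

Setting ∂/∂c₁ … = 0 gives: 58·c₁ + 8·c₀ = 66;  8·c₁ + 4·c₀ = 16.
Eliminating c₀: 4·(row 1) − 8·(row 2) gives 168·c₁ = 4·66 − 8·16 = 136, so c₁ = 17/21.
Then c₀ = (16 − 8·(17/21))/4 = 50/21.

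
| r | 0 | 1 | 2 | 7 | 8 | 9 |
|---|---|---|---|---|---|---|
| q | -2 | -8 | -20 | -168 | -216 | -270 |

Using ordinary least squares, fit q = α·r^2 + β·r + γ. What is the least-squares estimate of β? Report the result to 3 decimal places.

β = -2.729

Compute the Gram sums: Σr^2·r^2 = 13075, Σr^2·r = 1593, Σr^2 = 199, Σr·r = 199, Σr = 27, Σ1 = 6.
For Aᵀq: Σr^2·q = -44014, Σr·q = -5382, Σq = -684.
Normal equations: [[13075, 1593, 199]; [1593, 199, 27]; [199, 27, 6]]·[α, β, γ]ᵀ = [-44014, -5382, -684]ᵀ.
Inverting the 3×3 Gram matrix, [α, β, γ]ᵀ = [-3, -423/155, -344/155]ᵀ.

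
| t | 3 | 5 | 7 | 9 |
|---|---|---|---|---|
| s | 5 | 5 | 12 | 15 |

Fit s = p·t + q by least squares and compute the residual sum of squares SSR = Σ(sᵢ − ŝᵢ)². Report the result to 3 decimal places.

SSR = 8.300

From the data, Σt·t = 164, Σt = 24, Σ1 = 4.
Right-hand side: Σt·s = 259, Σs = 37.
Determinant 164·4 − 24² = 80.
p = (259·4 − 24·37)/80 = 37/20; q = (164·37 − 24·259)/80 = -37/20.
Residuals: 13/10, -12/5, 9/10, 1/5; SSR = 83/10.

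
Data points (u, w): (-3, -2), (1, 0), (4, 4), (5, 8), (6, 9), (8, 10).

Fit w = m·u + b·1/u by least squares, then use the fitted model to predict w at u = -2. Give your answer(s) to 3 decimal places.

Entries of XᵀX: Σu·u = 151, Σu·1/u = 6, Σ1/u·1/u = 18101/14400.
Moment sums: Σu·w = 196, Σ1/u·w = 361/60.
Normal equations: [[151, 6]; [6, 18101/14400]]·[m, b]ᵀ = [196, 361/60]ᵀ.
Eliminating b: (18101/14400)·(row 1) − 6·(row 2) gives (2214851/14400)·m = (18101/14400)·196 − 6·(361/60) = 756989/3600, so m = 3027956/2214851.
Then b = ((361/60) − 6·(3027956/2214851))/(18101/14400) = -3851760/2214851.
At u = -2: ŵ = (3027956/2214851)·(-2) + (-3851760/2214851)·(-1/2) = -4130032/2214851.

ŵ = -1.865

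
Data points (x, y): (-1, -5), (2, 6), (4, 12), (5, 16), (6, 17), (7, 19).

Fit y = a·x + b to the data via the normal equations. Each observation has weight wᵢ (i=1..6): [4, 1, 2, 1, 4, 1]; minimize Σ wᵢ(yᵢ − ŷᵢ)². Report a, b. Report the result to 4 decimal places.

From the data, Σwᵢ·x·x = 258, Σwᵢ·x = 42, Σwᵢ·1 = 13.
Right-hand side: Σwᵢ·x·y = 749, Σwᵢ·y = 113.
Normal equations: [[258, 42]; [42, 13]]·[a, b]ᵀ = [749, 113]ᵀ.
Determinant 258·13 − 42² = 1590.
a = (749·13 − 42·113)/1590 = 4991/1590; b = (258·113 − 42·749)/1590 = -384/265.

a = 3.1390, b = -1.4491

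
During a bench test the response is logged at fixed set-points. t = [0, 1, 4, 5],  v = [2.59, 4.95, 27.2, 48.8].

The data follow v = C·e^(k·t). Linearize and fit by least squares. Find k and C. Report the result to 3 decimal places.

With ln vᵢ as the transformed response and tᵢ as the regressor:
Σt = 10.0000, Σ(t)² = 42.0000, Σln v = 9.7420, Σt·ln v = 34.2509.
Normal system: [[42.0000, 10.0000]; [10.0000, 4]]·[k, ln C]ᵀ = [34.2509, 9.7420]ᵀ.
Slope k = (n·Σt·ln v − Σt·Σln v)/(n·Σ(t)² − (Σt)²) = (4·34.2509 − 10.0000·9.7420)/68.0000 = 0.58211; ln C = (Σln v − k·Σt)/n = 0.98022, so C = exp(0.98022) = 2.66503.

k = 0.582, C = 2.665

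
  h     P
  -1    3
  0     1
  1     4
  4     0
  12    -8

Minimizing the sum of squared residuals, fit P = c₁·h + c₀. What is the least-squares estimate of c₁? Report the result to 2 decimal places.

c₁ = -0.86

With design matrix A, AᵀA = [[162, 16]; [16, 5]] and AᵀP = [-95, 0]ᵀ.
Determinant 162·5 − 16² = 554.
c₁ = ((-95)·5 − 16·0)/554 = -475/554; c₀ = (162·0 − 16·(-95))/554 = 760/277.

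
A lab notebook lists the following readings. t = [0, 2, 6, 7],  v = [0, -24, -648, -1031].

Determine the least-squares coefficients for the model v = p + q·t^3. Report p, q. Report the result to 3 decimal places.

p = 0.179, q = -3.005

With design matrix M, MᵀM = [[4, 567]; [567, 164369]] and Mᵀv = [-1703, -493793]ᵀ.
Determinant 4·164369 − 567² = 335987.
p = ((-1703)·164369 − 567·(-493793))/335987 = 60224/335987; q = (4·(-493793) − 567·(-1703))/335987 = -1009571/335987.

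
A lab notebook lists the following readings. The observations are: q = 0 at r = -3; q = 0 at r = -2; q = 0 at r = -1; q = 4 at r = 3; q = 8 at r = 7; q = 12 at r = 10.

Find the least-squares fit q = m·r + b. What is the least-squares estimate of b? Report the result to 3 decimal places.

Setting ∂/∂m … = 0 gives: 172·m + 14·b = 188;  14·m + 6·b = 24.
Δ = 172·6 − 14² = 836.
m = (188·6 − 14·24)/836 = 18/19; b = (172·24 − 14·188)/836 = 34/19.

b = 1.789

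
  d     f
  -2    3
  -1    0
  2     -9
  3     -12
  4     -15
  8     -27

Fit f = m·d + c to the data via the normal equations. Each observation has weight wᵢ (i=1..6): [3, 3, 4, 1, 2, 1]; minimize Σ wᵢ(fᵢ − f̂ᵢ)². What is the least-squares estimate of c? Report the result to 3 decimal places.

c = -3.000

Normal-equation sums: Σwᵢ·d·d = 136, Σwᵢ·d = 18, Σwᵢ·1 = 14.
Moment sums: Σwᵢ·d·f = -462, Σwᵢ·f = -96.
So XᵀWX·[m, c]ᵀ = XᵀWf: [[136, 18]; [18, 14]]·[m, c]ᵀ = [-462, -96]ᵀ.
Eliminating c: 14·(row 1) − 18·(row 2) gives 1580·m = 14·(-462) − 18·(-96) = -4740, so m = -3.
Then c = ((-96) − 18·(-3))/14 = -3.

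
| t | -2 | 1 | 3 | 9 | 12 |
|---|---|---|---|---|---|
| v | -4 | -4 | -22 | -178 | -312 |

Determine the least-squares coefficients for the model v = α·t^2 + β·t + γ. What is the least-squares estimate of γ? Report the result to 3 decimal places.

The normal system AᵀA·[α, β, γ]ᵀ = Aᵀv is [[27395, 2477, 239]; [2477, 239, 23]; [239, 23, 5]]·[α, β, γ]ᵀ = [-59564, -5408, -520]ᵀ.
Solving the 3×3 system (Gaussian elimination) gives α = -195110/95637, β = -147580/95637, γ = 19626/31879.

γ = 0.616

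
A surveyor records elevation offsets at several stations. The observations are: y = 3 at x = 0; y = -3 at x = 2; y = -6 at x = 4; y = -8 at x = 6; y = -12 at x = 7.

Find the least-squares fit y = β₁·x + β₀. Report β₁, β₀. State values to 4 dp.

With design matrix A, AᵀA = [[105, 19]; [19, 5]] and Aᵀy = [-162, -26]ᵀ.
det = 105·5 − 19² = 164.
β₁ = ((-162)·5 − 19·(-26))/164 = -79/41; β₀ = (105·(-26) − 19·(-162))/164 = 87/41.

β₁ = -1.9268, β₀ = 2.1220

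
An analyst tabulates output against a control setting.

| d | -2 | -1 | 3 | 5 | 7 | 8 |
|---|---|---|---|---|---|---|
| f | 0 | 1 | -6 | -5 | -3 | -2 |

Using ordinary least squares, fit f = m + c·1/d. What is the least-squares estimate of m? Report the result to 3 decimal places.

m = -3.052

Setting ∂/∂m … = 0 gives: 6·m + (-587/840)·c = -15;  (-587/840)·m + (1014049/705600)·c = -131/28.
(Σ1 = 6, Σ1/d = -587/840, Σ1/d·1/d = 1014049/705600, Σf = -15, Σ1/d·f = -131/28.)
Eliminating c: (1014049/705600)·(row 1) − (-587/840)·(row 2) gives (229589/28224)·m = (1014049/705600)·(-15) − (-587/840)·(-131/28) = -389281/15680, so m = -3503529/1147945.
Then c = ((-131/28) − (-587/840)·(-3503529/1147945))/(1014049/705600) = -1088136/229589.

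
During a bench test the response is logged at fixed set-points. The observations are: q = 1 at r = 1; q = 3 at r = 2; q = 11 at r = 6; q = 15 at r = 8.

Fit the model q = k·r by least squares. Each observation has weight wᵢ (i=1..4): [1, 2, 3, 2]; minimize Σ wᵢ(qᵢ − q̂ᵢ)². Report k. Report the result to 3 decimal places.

Normal-equation sums: Σwᵢ·r·r = 245.
Right-hand side: Σwᵢ·r·q = 451.
So AᵀWA·[k]ᵀ = AᵀWq: [[245]]·[k]ᵀ = [451]ᵀ.
Hence k = 451 / 245 ≈ 1.84082.

k = 1.841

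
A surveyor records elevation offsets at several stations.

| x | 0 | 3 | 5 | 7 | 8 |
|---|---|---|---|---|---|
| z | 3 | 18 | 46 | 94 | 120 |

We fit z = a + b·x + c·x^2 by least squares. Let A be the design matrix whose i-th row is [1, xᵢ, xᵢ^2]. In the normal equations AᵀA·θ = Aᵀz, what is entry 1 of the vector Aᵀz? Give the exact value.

Entry 1 ↔ basis 1, so (Aᵀz)_{1} = Σᵢ zᵢ = (1)·(3) + (1)·(18) + (1)·(46) + (1)·(94) + (1)·(120) = 281.

281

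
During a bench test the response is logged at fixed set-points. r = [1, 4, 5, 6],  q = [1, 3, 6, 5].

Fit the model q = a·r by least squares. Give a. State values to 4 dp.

a = 0.9359

Normal-equation sums: Σr·r = 78.
And Σr·q = 73.
Normal equations: [[78]]·[a]ᵀ = [73]ᵀ.
a = 73/78 = 0.935897.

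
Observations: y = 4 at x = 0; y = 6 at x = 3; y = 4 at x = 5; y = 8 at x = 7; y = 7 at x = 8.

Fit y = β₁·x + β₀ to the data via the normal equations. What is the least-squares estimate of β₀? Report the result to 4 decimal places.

β₀ = 3.9466

With design matrix M, MᵀM = [[147, 23]; [23, 5]] and Mᵀy = [150, 29]ᵀ.
Δ = 147·5 − 23² = 206.
β₁ = (150·5 − 23·29)/206 = 83/206; β₀ = (147·29 − 23·150)/206 = 813/206.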